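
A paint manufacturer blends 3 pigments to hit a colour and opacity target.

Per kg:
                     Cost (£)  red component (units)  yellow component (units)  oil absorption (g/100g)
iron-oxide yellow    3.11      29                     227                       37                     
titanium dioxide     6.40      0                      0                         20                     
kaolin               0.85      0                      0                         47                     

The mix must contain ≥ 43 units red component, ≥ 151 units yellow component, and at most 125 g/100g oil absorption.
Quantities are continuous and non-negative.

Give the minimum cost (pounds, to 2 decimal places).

Let x1 = kg of iron-oxide yellow, x2 = kg of titanium dioxide, x3 = kg of kaolin.
Minimize 3.11x1 + 6.4x2 + 0.85x3 with:
  29x1 ≥ 43   (red component)
  227x1 ≥ 151   (yellow component)
  37x1 + 20x2 + 47x3 ≤ 125   (oil absorption)
  x1, x2, x3 ≥ 0.
The minimum-cost mix takes nothing from titanium dioxide, kaolin — only iron-oxide yellow. Binding constraint: red component.
Optimal quantities: iron-oxide yellow = 1.483 kg.
Cost = 3.11·1.483 = 4.6121.

£4.61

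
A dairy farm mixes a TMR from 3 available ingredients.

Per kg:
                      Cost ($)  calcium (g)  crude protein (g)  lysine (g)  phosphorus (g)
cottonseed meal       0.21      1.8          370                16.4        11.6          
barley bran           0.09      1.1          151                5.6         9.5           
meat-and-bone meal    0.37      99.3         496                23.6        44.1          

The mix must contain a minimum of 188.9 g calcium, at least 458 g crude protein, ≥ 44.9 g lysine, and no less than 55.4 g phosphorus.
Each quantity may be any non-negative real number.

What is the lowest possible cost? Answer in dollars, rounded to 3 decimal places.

$0.704

This is a linear program. Let x1 = kg of cottonseed meal, x2 = kg of barley bran, x3 = kg of meat-and-bone meal.
min 0.21x1 + 0.09x2 + 0.37x3 subject to:
  1.8x1 + 1.1x2 + 99.3x3 ≥ 188.9   (calcium)
  370x1 + 151x2 + 496x3 ≥ 458   (crude protein)
  16.4x1 + 5.6x2 + 23.6x3 ≥ 44.9   (lysine)
  11.6x1 + 9.5x2 + 44.1x3 ≥ 55.4   (phosphorus)
  x1, x2, x3 ≥ 0.
The cheapest feasible vertex uses only cottonseed meal, meat-and-bone meal; barley bran is not used. There the calcium and lysine constraints are tight.
So cottonseed meal = 0.0003342 kg, meat-and-bone meal = 1.902 kg.
Total cost: 0.21·0.0003342 + 0.37·1.902 = 0.70381.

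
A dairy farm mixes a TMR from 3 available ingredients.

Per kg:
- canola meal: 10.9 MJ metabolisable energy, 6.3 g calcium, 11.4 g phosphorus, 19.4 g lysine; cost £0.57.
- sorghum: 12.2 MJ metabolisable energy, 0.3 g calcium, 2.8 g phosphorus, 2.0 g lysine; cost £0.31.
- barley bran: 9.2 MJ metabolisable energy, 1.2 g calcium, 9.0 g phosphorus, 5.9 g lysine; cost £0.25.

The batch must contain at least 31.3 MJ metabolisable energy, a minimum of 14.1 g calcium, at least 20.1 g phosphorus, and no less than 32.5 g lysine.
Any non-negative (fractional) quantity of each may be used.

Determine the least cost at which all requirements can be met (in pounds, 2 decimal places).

Let x1 = kg of canola meal, x2 = kg of sorghum, x3 = kg of barley bran.
Minimize 0.57x1 + 0.31x2 + 0.25x3 s.t.:
  10.9x1 + 12.2x2 + 9.2x3 ≥ 31.3   (metabolisable energy)
  6.3x1 + 0.3x2 + 1.2x3 ≥ 14.1   (calcium)
  11.4x1 + 2.8x2 + 9x3 ≥ 20.1   (phosphorus)
  19.4x1 + 2x2 + 5.9x3 ≥ 32.5   (lysine)
  x1, x2, x3 ≥ 0.
The optimal basis is {canola meal, barley bran}; sorghum drops out. There the metabolisable energy and calcium constraints are tight.
Solving gives x1 = 2.053, x3 = 0.9693.
Objective = 0.57·2.053 + 0.25·0.9693 = 1.4125.

£1.41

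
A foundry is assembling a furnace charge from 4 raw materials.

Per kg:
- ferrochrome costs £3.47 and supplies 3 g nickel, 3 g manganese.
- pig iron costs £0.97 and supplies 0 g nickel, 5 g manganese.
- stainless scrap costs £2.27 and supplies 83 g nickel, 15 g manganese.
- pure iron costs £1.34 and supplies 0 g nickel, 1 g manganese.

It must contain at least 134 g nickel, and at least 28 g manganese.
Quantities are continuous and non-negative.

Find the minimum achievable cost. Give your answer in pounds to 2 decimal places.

£4.24

Set it up as a linear program. Let x1 = kg of ferrochrome, x2 = kg of pig iron, x3 = kg of stainless scrap, x4 = kg of pure iron.
Minimise 3.47x1 + 0.97x2 + 2.27x3 + 1.34x4 subject to:
  3x1 + 83x3 ≥ 134   (nickel)
  3x1 + 5x2 + 15x3 + 1x4 ≥ 28   (manganese)
  x1, x2, x3, x4 ≥ 0.
The minimum-cost mix takes nothing from ferrochrome, pig iron, pure iron — only stainless scrap. There the manganese constraint is tight.
Solving gives x3 = 1.867.
Cost = 2.27·1.867 = 4.2381.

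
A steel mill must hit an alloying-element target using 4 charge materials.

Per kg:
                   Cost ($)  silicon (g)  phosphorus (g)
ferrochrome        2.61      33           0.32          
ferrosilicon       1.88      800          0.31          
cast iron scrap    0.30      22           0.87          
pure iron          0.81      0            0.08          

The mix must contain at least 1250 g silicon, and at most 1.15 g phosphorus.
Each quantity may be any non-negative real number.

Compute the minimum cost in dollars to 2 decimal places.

Set it up as a linear program. Let x1 = kg of ferrochrome, x2 = kg of ferrosilicon, x3 = kg of cast iron scrap, x4 = kg of pure iron.
Minimize 2.61x1 + 1.88x2 + 0.3x3 + 0.81x4 subject to:
  33x1 + 800x2 + 22x3 ≥ 1250   (silicon)
  0.32x1 + 0.31x2 + 0.87x3 + 0.08x4 ≤ 1.15   (phosphorus)
  x1, x2, x3, x4 ≥ 0.
At the optimum only ferrosilicon is positive (ferrochrome, cast iron scrap, pure iron = 0). There the silicon constraint is tight.
So ferrosilicon = 1.562 kg.
Cost = 1.88·1.562 = 2.9366.

$2.94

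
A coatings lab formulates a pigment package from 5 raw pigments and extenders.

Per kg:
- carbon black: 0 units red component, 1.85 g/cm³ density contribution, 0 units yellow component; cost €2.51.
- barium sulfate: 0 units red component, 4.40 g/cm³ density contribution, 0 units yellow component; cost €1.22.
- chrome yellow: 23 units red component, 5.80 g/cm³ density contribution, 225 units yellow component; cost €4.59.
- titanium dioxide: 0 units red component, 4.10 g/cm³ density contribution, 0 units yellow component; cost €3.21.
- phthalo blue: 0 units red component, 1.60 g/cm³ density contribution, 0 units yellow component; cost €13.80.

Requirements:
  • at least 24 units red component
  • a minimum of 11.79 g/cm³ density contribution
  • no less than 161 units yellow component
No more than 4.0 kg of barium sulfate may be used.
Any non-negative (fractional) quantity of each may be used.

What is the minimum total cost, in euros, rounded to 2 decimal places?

€6.38

Let x1 = kg of carbon black, x2 = kg of barium sulfate, x3 = kg of chrome yellow, x4 = kg of titanium dioxide, x5 = kg of phthalo blue.
min 2.51x1 + 1.22x2 + 4.59x3 + 3.21x4 + 13.8x5 s.t.:
  23x3 ≥ 24   (red component)
  1.85x1 + 4.4x2 + 5.8x3 + 4.1x4 + 1.6x5 ≥ 11.79   (density contribution)
  225x3 ≥ 161   (yellow component)
  x2 ≤ 4
  x1, x2, x3, x4, x5 ≥ 0.
The minimum-cost mix takes nothing from carbon black, titanium dioxide, phthalo blue — only barium sulfate, chrome yellow. There the red component and density contribution constraints are tight.
Optimal quantities: barium sulfate = 1.304 kg, chrome yellow = 1.043 kg.
Objective = 1.22·1.304 + 4.59·1.043 = 6.3783.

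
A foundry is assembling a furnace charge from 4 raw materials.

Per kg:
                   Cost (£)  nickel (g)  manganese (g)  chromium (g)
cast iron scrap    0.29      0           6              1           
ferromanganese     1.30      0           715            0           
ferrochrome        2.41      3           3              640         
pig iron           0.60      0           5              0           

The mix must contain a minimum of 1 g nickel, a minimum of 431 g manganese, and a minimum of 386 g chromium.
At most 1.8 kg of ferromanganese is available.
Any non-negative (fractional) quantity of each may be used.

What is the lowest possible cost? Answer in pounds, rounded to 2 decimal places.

Set it up as a linear program. Let x1 = kg of cast iron scrap, x2 = kg of ferromanganese, x3 = kg of ferrochrome, x4 = kg of pig iron.
Minimize 0.29x1 + 1.3x2 + 2.41x3 + 0.6x4 s.t.:
  3x3 ≥ 1   (nickel)
  6x1 + 715x2 + 3x3 + 5x4 ≥ 431   (manganese)
  1x1 + 640x3 ≥ 386   (chromium)
  x2 ≤ 1.8
  x1, x2, x3, x4 ≥ 0.
The optimal basis is {ferromanganese, ferrochrome}; cast iron scrap, pig iron drop out. Binding constraints: manganese and chromium.
Optimal quantities: ferromanganese = 0.6003 kg, ferrochrome = 0.6031 kg.
Objective = 1.3·0.6003 + 2.41·0.6031 = 2.2339.

£2.23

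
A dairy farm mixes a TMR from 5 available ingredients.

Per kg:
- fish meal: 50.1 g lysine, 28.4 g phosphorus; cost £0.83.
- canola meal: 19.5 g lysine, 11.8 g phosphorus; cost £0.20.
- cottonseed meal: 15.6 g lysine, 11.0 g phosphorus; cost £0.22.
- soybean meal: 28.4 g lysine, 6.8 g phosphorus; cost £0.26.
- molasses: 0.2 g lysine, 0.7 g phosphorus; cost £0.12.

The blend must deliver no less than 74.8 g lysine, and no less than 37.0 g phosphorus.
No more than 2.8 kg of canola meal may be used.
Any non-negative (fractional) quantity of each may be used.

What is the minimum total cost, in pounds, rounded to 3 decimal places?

Let x1 = kg of fish meal, x2 = kg of canola meal, x3 = kg of cottonseed meal, x4 = kg of soybean meal, x5 = kg of molasses.
Minimise 0.83x1 + 0.2x2 + 0.22x3 + 0.26x4 + 0.12x5 with:
  50.1x1 + 19.5x2 + 15.6x3 + 28.4x4 + 0.2x5 ≥ 74.8   (lysine)
  28.4x1 + 11.8x2 + 11x3 + 6.8x4 + 0.7x5 ≥ 37   (phosphorus)
  x2 ≤ 2.8
  x1, x2, x3, x4, x5 ≥ 0.
The cheapest feasible vertex uses only canola meal, soybean meal; fish meal, cottonseed meal, molasses are not used. Binding constraints: lysine and phosphorus.
Solving gives x2 = 2.677, x4 = 0.7957.
Cost = 0.2·2.677 + 0.26·0.7957 = 0.74228.

£0.742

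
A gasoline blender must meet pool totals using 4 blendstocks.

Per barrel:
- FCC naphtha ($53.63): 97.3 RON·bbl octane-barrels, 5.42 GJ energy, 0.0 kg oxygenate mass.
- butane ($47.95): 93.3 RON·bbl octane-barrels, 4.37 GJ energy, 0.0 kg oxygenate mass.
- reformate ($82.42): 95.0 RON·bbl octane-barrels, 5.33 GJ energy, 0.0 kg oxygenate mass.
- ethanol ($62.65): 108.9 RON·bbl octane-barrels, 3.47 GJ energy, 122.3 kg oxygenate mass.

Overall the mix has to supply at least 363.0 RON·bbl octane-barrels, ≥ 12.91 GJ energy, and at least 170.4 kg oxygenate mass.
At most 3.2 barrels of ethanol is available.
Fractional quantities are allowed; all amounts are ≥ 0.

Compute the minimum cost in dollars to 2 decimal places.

Set it up as a linear program. Let x1 = barrels of FCC naphtha, x2 = barrels of butane, x3 = barrels of reformate, x4 = barrels of ethanol.
Minimise 53.63x1 + 47.95x2 + 82.42x3 + 62.65x4 subject to:
  97.3x1 + 93.3x2 + 95x3 + 108.9x4 ≥ 363   (octane-barrels)
  5.42x1 + 4.37x2 + 5.33x3 + 3.47x4 ≥ 12.91   (energy)
  122.3x4 ≥ 170.4   (oxygenate mass)
  x4 ≤ 3.2
  x1, x2, x3, x4 ≥ 0.
At the optimum only butane, ethanol are positive (FCC naphtha, reformate = 0). The octane-barrels and oxygenate mass requirements are met with equality.
Solving gives x2 = 2.2644, x4 = 1.3933.
Hence cost = 47.95·2.2644 + 62.65·1.3933 = $195.8682.

$195.87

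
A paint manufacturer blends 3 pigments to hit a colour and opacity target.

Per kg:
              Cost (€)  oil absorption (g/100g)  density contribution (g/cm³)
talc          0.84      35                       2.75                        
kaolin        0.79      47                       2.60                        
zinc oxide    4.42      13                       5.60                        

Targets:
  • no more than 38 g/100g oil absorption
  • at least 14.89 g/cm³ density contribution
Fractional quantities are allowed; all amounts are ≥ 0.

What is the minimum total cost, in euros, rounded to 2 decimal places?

€11.59

Let x1 = kg of talc, x2 = kg of kaolin, x3 = kg of zinc oxide.
min 0.84x1 + 0.79x2 + 4.42x3 subject to:
  35x1 + 47x2 + 13x3 ≤ 38   (oil absorption)
  2.75x1 + 2.6x2 + 5.6x3 ≥ 14.89   (density contribution)
  x1, x2, x3 ≥ 0.
The cheapest feasible vertex uses only talc, zinc oxide; kaolin is not used. There the oil absorption and density contribution constraints are tight.
That vertex is x1 = 0.12, x3 = 2.6.
Objective = 0.84·0.12 + 4.42·2.6 = 11.5928.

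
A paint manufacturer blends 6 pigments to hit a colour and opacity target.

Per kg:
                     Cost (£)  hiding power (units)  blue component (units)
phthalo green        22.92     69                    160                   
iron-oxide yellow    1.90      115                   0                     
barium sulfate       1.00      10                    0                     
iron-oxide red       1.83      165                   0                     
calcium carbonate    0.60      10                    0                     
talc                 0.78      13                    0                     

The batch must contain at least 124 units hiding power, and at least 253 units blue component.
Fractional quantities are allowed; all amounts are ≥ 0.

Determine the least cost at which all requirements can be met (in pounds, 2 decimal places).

Let x1 = kg of phthalo green, x2 = kg of iron-oxide yellow, x3 = kg of barium sulfate, x4 = kg of iron-oxide red, x5 = kg of calcium carbonate, x6 = kg of talc.
min 22.92x1 + 1.9x2 + 1x3 + 1.83x4 + 0.6x5 + 0.78x6 with:
  69x1 + 115x2 + 10x3 + 165x4 + 10x5 + 13x6 ≥ 124   (hiding power)
  160x1 ≥ 253   (blue component)
  x1, x2, x3, x4, x5, x6 ≥ 0.
The cheapest feasible vertex uses only phthalo green, iron-oxide red; iron-oxide yellow, barium sulfate, calcium carbonate, talc are not used. There the hiding power and blue component constraints are tight.
So phthalo green = 1.5813 kg, iron-oxide red = 0.090265 kg.
Total cost: 22.92·1.5813 + 1.83·0.090265 = 36.4086.

£36.41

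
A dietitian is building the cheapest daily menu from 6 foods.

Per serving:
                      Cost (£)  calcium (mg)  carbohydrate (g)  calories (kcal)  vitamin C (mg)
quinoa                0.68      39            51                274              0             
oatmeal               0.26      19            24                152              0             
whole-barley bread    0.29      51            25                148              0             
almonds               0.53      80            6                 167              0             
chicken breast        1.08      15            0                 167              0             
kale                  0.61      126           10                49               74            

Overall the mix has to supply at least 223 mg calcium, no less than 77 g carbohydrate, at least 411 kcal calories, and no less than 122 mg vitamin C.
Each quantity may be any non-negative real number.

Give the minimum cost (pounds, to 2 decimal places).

£1.66

Treat it as an LP. Let x1 = servings of quinoa, x2 = servings of oatmeal, x3 = servings of whole-barley bread, x4 = servings of almonds, x5 = servings of chicken breast, x6 = servings of kale.
Minimise 0.68x1 + 0.26x2 + 0.29x3 + 0.53x4 + 1.08x5 + 0.61x6 with:
  39x1 + 19x2 + 51x3 + 80x4 + 15x5 + 126x6 ≥ 223   (calcium)
  51x1 + 24x2 + 25x3 + 6x4 + 10x6 ≥ 77   (carbohydrate)
  274x1 + 152x2 + 148x3 + 167x4 + 167x5 + 49x6 ≥ 411   (calories)
  74x6 ≥ 122   (vitamin C)
  x1, x2, x3, x4, x5, x6 ≥ 0.
The optimal basis is {oatmeal, kale}; quinoa, whole-barley bread, almonds, chicken breast drop out. There the carbohydrate and vitamin C constraints are tight.
So oatmeal = 2.521 servings, kale = 1.649 servings.
Total cost: 0.26·2.521 + 0.61·1.649 = 1.6614.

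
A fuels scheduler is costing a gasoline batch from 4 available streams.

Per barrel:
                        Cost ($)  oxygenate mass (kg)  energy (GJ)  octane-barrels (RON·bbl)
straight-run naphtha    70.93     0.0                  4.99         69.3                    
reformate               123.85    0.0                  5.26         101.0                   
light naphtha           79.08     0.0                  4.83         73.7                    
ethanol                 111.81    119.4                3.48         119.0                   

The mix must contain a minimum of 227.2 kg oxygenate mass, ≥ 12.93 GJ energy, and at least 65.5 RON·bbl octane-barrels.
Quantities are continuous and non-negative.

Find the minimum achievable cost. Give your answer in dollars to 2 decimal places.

$302.42

Let x1 = barrels of straight-run naphtha, x2 = barrels of reformate, x3 = barrels of light naphtha, x4 = barrels of ethanol.
min 70.93x1 + 123.85x2 + 79.08x3 + 111.81x4 subject to:
  119.4x4 ≥ 227.2   (oxygenate mass)
  4.99x1 + 5.26x2 + 4.83x3 + 3.48x4 ≥ 12.93   (energy)
  69.3x1 + 101x2 + 73.7x3 + 119x4 ≥ 65.5   (octane-barrels)
  x1, x2, x3, x4 ≥ 0.
The minimum-cost mix takes nothing from reformate, light naphtha — only straight-run naphtha, ethanol. The oxygenate mass and energy requirements are met with equality.
Solving gives x1 = 1.26415, x4 = 1.90285.
Total cost: 70.93·1.26415 + 111.81·1.90285 = 302.4238.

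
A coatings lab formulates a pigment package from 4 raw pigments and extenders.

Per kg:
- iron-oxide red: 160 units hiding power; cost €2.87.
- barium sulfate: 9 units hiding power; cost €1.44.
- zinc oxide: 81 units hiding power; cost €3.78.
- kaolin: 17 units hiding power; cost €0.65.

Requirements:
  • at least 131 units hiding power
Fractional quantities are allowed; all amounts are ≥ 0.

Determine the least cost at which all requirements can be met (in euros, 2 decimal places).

€2.35

Treat it as an LP. Let x1 = kg of iron-oxide red, x2 = kg of barium sulfate, x3 = kg of zinc oxide, x4 = kg of kaolin.
Minimise 2.87x1 + 1.44x2 + 3.78x3 + 0.65x4 subject to:
  160x1 + 9x2 + 81x3 + 17x4 ≥ 131   (hiding power)
  x1, x2, x3, x4 ≥ 0.
The optimal basis is {iron-oxide red}; barium sulfate, zinc oxide, kaolin drop out. There the hiding power constraint is tight.
That vertex is x1 = 0.8187.
Cost = 2.87·0.8187 = 2.3497.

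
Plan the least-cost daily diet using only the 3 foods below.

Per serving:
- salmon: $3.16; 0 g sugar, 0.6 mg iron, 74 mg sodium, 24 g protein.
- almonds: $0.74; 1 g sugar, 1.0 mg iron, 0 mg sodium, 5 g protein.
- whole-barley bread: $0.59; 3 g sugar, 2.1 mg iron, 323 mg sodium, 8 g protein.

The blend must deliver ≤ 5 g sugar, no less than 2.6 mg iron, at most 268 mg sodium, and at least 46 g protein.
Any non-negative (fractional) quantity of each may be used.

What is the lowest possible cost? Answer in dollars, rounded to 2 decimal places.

This is a linear program. Let x1 = servings of salmon, x2 = servings of almonds, x3 = servings of whole-barley bread.
min 3.16x1 + 0.74x2 + 0.59x3 subject to:
  1x2 + 3x3 ≤ 5   (sugar)
  0.6x1 + 1x2 + 2.1x3 ≥ 2.6   (iron)
  74x1 + 323x3 ≤ 268   (sodium)
  24x1 + 5x2 + 8x3 ≥ 46   (protein)
  x1, x2, x3 ≥ 0.
All 3 inputs are positive at the optimum. The iron, sodium, protein requirements are met with equality.
That vertex is x1 = 1.626, x2 = 0.6643, x3 = 0.4572.
Objective = 3.16·1.626 + 0.74·0.6643 + 0.59·0.4572 = 5.8995.

$5.90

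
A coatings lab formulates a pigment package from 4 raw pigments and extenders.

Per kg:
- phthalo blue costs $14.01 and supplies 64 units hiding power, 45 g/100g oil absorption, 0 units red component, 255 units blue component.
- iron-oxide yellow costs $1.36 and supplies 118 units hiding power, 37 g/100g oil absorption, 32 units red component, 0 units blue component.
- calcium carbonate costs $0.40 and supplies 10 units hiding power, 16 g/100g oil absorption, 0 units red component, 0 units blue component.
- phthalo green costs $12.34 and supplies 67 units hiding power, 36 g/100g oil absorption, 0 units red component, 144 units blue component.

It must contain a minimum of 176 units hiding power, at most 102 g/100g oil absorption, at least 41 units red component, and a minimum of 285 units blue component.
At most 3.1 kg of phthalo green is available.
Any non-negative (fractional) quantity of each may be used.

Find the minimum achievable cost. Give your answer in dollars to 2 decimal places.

$17.40

Let x1 = kg of phthalo blue, x2 = kg of iron-oxide yellow, x3 = kg of calcium carbonate, x4 = kg of phthalo green.
Minimise 14.01x1 + 1.36x2 + 0.4x3 + 12.34x4 with:
  64x1 + 118x2 + 10x3 + 67x4 ≥ 176   (hiding power)
  45x1 + 37x2 + 16x3 + 36x4 ≤ 102   (oil absorption)
  32x2 ≥ 41   (red component)
  255x1 + 144x4 ≥ 285   (blue component)
  x4 ≤ 3.1
  x1, x2, x3, x4 ≥ 0.
The cheapest feasible vertex uses only phthalo blue, iron-oxide yellow; calcium carbonate, phthalo green are not used. Binding constraints: red component and blue component.
That vertex is x1 = 1.1176, x2 = 1.2812.
Cost = 14.01·1.1176 + 1.36·1.2812 = 17.4000.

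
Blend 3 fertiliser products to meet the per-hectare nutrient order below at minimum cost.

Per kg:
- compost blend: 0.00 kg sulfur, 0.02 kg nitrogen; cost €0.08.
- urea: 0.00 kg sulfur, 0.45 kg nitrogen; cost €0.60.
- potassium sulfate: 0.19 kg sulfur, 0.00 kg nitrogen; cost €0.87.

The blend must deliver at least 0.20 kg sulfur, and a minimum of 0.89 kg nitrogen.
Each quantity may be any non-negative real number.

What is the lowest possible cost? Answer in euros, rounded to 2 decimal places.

€2.10

Let x1 = kg of compost blend, x2 = kg of urea, x3 = kg of potassium sulfate.
Minimize 0.08x1 + 0.6x2 + 0.87x3 with:
  0.19x3 ≥ 0.2   (sulfur)
  0.02x1 + 0.45x2 ≥ 0.89   (nitrogen)
  x1, x2, x3 ≥ 0.
At the optimum only urea, potassium sulfate are positive (compost blend = 0). There the sulfur and nitrogen constraints are tight.
Solving gives x2 = 1.978, x3 = 1.053.
Objective = 0.6·1.978 + 0.87·1.053 = 2.1029.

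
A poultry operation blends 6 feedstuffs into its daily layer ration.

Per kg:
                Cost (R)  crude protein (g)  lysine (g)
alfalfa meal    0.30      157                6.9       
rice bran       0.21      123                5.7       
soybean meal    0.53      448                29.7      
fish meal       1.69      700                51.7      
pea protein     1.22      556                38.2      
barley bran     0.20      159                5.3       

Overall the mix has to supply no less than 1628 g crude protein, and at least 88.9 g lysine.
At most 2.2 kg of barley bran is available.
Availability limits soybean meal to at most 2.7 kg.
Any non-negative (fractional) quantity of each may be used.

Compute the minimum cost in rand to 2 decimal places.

R1.99

Let x1 = kg of alfalfa meal, x2 = kg of rice bran, x3 = kg of soybean meal, x4 = kg of fish meal, x5 = kg of pea protein, x6 = kg of barley bran.
min 0.3x1 + 0.21x2 + 0.53x3 + 1.69x4 + 1.22x5 + 0.2x6 subject to:
  157x1 + 123x2 + 448x3 + 700x4 + 556x5 + 159x6 ≥ 1628   (crude protein)
  6.9x1 + 5.7x2 + 29.7x3 + 51.7x4 + 38.2x5 + 5.3x6 ≥ 88.9   (lysine)
  x6 ≤ 2.2
  x3 ≤ 2.7
  x1, x2, x3, x4, x5, x6 ≥ 0.
The optimal basis is {rice bran, soybean meal, barley bran}; alfalfa meal, fish meal, pea protein drop out. There the crude protein, the barley bran cap, the soybean meal cap constraints are tight.
So rice bran = 0.5577 kg, soybean meal = 2.7 kg, barley bran = 2.2 kg.
Hence cost = 0.21·0.5577 + 0.53·2.7 + 0.2·2.2 = R1.9881.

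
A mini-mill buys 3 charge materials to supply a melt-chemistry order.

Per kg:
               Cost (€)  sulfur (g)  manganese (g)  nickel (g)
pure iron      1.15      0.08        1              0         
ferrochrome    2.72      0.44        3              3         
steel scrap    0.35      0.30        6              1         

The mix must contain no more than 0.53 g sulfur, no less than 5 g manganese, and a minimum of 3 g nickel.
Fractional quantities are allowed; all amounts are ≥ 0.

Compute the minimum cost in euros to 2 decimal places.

€2.39

Let x1 = kg of pure iron, x2 = kg of ferrochrome, x3 = kg of steel scrap.
min 1.15x1 + 2.72x2 + 0.35x3 with:
  0.08x1 + 0.44x2 + 0.3x3 ≤ 0.53   (sulfur)
  1x1 + 3x2 + 6x3 ≥ 5   (manganese)
  3x2 + 1x3 ≥ 3   (nickel)
  x1, x2, x3 ≥ 0.
The cheapest feasible vertex uses only ferrochrome, steel scrap; pure iron is not used. The sulfur and nickel requirements are met with equality.
Solving gives x2 = 0.8043, x3 = 0.587.
Cost = 2.72·0.8043 + 0.35·0.587 = 2.3931.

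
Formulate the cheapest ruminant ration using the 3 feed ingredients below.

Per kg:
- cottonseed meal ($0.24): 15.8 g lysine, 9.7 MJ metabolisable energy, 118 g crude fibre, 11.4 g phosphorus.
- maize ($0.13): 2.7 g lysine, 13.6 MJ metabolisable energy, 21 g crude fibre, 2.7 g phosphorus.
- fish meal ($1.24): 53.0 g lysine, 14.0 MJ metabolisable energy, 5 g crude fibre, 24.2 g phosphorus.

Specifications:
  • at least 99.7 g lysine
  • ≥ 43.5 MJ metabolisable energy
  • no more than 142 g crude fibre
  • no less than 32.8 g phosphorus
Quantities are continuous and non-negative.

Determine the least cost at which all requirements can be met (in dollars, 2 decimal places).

Let x1 = kg of cottonseed meal, x2 = kg of maize, x3 = kg of fish meal.
min 0.24x1 + 0.13x2 + 1.24x3 with:
  15.8x1 + 2.7x2 + 53x3 ≥ 99.7   (lysine)
  9.7x1 + 13.6x2 + 14x3 ≥ 43.5   (metabolisable energy)
  118x1 + 21x2 + 5x3 ≤ 142   (crude fibre)
  11.4x1 + 2.7x2 + 24.2x3 ≥ 32.8   (phosphorus)
  x1, x2, x3 ≥ 0.
The optimal mix uses every input. There the lysine, metabolisable energy, crude fibre constraints are tight.
So cottonseed meal = 0.9754 kg, maize = 0.9136 kg, fish meal = 1.544 kg.
Cost = 0.24·0.9754 + 0.13·0.9136 + 1.24·1.544 = 2.2674.

$2.27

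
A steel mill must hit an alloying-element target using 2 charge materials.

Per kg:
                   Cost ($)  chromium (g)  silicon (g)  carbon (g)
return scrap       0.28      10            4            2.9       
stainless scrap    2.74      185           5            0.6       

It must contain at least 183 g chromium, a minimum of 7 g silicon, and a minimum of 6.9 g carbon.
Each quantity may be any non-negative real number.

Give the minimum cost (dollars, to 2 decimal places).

Let x1 = kg of return scrap, x2 = kg of stainless scrap.
min 0.28x1 + 2.74x2 subject to:
  10x1 + 185x2 ≥ 183   (chromium)
  4x1 + 5x2 ≥ 7   (silicon)
  2.9x1 + 0.6x2 ≥ 6.9   (carbon)
  x1, x2 ≥ 0.
Both inputs are positive at the optimum. The chromium and carbon requirements are met with equality.
So return scrap = 2.199 kg, stainless scrap = 0.8703 kg.
Objective = 0.28·2.199 + 2.74·0.8703 = 3.0003.

$3.00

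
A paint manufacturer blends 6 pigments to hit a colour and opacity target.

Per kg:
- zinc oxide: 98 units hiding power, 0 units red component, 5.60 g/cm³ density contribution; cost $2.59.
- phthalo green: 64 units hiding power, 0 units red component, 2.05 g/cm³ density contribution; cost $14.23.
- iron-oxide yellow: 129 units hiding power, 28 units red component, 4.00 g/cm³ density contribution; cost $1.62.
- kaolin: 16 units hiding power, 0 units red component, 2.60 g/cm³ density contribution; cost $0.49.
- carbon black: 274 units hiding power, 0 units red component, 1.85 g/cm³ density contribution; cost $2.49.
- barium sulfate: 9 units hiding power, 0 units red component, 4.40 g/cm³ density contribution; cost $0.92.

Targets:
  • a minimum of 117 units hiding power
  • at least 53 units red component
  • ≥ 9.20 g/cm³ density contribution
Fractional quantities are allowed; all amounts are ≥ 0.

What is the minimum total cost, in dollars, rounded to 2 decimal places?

$3.37

Treat it as an LP. Let x1 = kg of zinc oxide, x2 = kg of phthalo green, x3 = kg of iron-oxide yellow, x4 = kg of kaolin, x5 = kg of carbon black, x6 = kg of barium sulfate.
min 2.59x1 + 14.23x2 + 1.62x3 + 0.49x4 + 2.49x5 + 0.92x6 s.t.:
  98x1 + 64x2 + 129x3 + 16x4 + 274x5 + 9x6 ≥ 117   (hiding power)
  28x3 ≥ 53   (red component)
  5.6x1 + 2.05x2 + 4x3 + 2.6x4 + 1.85x5 + 4.4x6 ≥ 9.2   (density contribution)
  x1, x2, x3, x4, x5, x6 ≥ 0.
At the optimum only iron-oxide yellow, kaolin are positive (zinc oxide, phthalo green, carbon black, barium sulfate = 0). Binding constraints: red component and density contribution.
Optimal quantities: iron-oxide yellow = 1.893 kg, kaolin = 0.6264 kg.
Hence cost = 1.62·1.893 + 0.49·0.6264 = $3.3736.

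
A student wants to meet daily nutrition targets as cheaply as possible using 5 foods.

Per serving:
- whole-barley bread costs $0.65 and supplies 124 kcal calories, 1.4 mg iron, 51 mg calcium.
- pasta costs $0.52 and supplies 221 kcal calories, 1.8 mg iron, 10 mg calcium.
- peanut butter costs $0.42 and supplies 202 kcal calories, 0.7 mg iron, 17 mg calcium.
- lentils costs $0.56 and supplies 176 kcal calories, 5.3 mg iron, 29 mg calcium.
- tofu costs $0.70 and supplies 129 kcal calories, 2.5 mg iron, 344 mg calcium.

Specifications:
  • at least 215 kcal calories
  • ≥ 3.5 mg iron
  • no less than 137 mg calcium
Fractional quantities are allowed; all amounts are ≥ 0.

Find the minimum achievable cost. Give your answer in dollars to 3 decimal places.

Treat it as an LP. Let x1 = servings of whole-barley bread, x2 = servings of pasta, x3 = servings of peanut butter, x4 = servings of lentils, x5 = servings of tofu.
Minimize 0.65x1 + 0.52x2 + 0.42x3 + 0.56x4 + 0.7x5 s.t.:
  124x1 + 221x2 + 202x3 + 176x4 + 129x5 ≥ 215   (calories)
  1.4x1 + 1.8x2 + 0.7x3 + 5.3x4 + 2.5x5 ≥ 3.5   (iron)
  51x1 + 10x2 + 17x3 + 29x4 + 344x5 ≥ 137   (calcium)
  x1, x2, x3, x4, x5 ≥ 0.
The minimum-cost mix takes nothing from whole-barley bread, pasta — only peanut butter, lentils, tofu. The calories, iron, calcium requirements are met with equality.
So peanut butter = 0.4656 servings, lentils = 0.4394 servings, tofu = 0.3382 servings.
Cost = 0.42·0.4656 + 0.56·0.4394 + 0.7·0.3382 = 0.67836.

$0.678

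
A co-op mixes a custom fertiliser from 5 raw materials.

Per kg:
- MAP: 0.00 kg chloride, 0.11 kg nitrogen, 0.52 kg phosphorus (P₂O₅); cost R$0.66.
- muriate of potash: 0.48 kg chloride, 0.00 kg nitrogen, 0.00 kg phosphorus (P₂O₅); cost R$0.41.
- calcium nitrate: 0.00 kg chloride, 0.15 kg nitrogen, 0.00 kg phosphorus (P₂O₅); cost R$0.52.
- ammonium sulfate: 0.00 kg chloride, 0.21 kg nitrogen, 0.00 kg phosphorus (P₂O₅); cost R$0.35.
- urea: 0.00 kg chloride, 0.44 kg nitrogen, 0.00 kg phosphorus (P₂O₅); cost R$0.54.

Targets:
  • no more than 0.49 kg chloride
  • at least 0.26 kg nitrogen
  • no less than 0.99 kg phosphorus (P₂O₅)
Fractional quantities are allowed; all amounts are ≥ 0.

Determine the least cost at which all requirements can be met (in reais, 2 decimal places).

R$1.32

Set it up as a linear program. Let x1 = kg of MAP, x2 = kg of muriate of potash, x3 = kg of calcium nitrate, x4 = kg of ammonium sulfate, x5 = kg of urea.
min 0.66x1 + 0.41x2 + 0.52x3 + 0.35x4 + 0.54x5 s.t.:
  0.48x2 ≤ 0.49   (chloride)
  0.11x1 + 0.15x3 + 0.21x4 + 0.44x5 ≥ 0.26   (nitrogen)
  0.52x1 ≥ 0.99   (phosphorus (P₂O₅))
  x1, x2, x3, x4, x5 ≥ 0.
The cheapest feasible vertex uses only MAP, urea; muriate of potash, calcium nitrate, ammonium sulfate are not used. The nitrogen and phosphorus (P₂O₅) requirements are met with equality.
Optimal quantities: MAP = 1.904 kg, urea = 0.1149 kg.
Total cost: 0.66·1.904 + 0.54·0.1149 = 1.3187.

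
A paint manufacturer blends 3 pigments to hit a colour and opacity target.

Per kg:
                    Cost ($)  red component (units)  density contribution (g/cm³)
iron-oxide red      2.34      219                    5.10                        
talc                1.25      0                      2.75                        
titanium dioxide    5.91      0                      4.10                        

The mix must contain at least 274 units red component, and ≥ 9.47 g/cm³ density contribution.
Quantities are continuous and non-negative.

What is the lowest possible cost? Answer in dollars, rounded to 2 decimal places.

$4.33

Treat it as an LP. Let x1 = kg of iron-oxide red, x2 = kg of talc, x3 = kg of titanium dioxide.
Minimise 2.34x1 + 1.25x2 + 5.91x3 with:
  219x1 ≥ 274   (red component)
  5.1x1 + 2.75x2 + 4.1x3 ≥ 9.47   (density contribution)
  x1, x2, x3 ≥ 0.
At the optimum only iron-oxide red, talc are positive (titanium dioxide = 0). There the red component and density contribution constraints are tight.
Solving gives x1 = 1.251, x2 = 1.123.
Cost = 2.34·1.251 + 1.25·1.123 = 4.3311.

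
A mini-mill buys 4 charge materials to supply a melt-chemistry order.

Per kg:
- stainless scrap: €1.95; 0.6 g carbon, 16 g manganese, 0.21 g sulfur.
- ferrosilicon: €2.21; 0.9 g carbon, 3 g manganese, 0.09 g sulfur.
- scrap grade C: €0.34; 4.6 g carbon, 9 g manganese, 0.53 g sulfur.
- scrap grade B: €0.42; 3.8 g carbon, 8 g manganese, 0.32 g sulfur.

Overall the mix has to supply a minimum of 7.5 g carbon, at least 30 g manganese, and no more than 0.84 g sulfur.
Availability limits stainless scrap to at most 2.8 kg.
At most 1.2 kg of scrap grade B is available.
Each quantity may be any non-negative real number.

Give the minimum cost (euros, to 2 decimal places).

€4.31

Treat it as an LP. Let x1 = kg of stainless scrap, x2 = kg of ferrosilicon, x3 = kg of scrap grade C, x4 = kg of scrap grade B.
Minimise 1.95x1 + 2.21x2 + 0.34x3 + 0.42x4 s.t.:
  0.6x1 + 0.9x2 + 4.6x3 + 3.8x4 ≥ 7.5   (carbon)
  16x1 + 3x2 + 9x3 + 8x4 ≥ 30   (manganese)
  0.21x1 + 0.09x2 + 0.53x3 + 0.32x4 ≤ 0.84   (sulfur)
  x1 ≤ 2.8
  x4 ≤ 1.2
  x1, x2, x3, x4 ≥ 0.
The optimal mix uses every input. The carbon, manganese, sulfur, the scrap grade B cap requirements are met with equality.
That vertex is x1 = 0.9161, x2 = 0.8604, x3 = 0.3513, x4 = 1.2.
Objective = 1.95·0.9161 + 2.21·0.8604 + 0.34·0.3513 + 0.42·1.2 = 4.3113.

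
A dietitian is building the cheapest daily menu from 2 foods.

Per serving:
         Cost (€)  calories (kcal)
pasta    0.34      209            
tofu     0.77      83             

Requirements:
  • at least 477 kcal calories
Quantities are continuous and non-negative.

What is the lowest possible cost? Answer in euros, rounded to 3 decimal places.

€0.776

Let x1 = servings of pasta, x2 = servings of tofu.
Minimize 0.34x1 + 0.77x2 s.t.:
  209x1 + 83x2 ≥ 477   (calories)
  x1, x2 ≥ 0.
The minimum-cost mix takes nothing from tofu — only pasta. There the calories constraint is tight.
So pasta = 2.282 servings.
Total cost: 0.34·2.282 = 0.77588.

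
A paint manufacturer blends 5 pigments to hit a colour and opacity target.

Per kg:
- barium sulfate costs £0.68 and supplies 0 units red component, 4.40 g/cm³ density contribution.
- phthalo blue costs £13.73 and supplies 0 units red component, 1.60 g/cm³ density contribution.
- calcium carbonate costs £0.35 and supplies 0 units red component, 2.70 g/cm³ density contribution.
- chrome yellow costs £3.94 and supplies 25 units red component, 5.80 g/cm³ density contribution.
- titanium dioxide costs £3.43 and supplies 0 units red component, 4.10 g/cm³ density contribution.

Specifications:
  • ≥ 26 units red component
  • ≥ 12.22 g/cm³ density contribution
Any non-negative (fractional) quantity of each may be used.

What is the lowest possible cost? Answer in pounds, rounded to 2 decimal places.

Let x1 = kg of barium sulfate, x2 = kg of phthalo blue, x3 = kg of calcium carbonate, x4 = kg of chrome yellow, x5 = kg of titanium dioxide.
Minimise 0.68x1 + 13.73x2 + 0.35x3 + 3.94x4 + 3.43x5 s.t.:
  25x4 ≥ 26   (red component)
  4.4x1 + 1.6x2 + 2.7x3 + 5.8x4 + 4.1x5 ≥ 12.22   (density contribution)
  x1, x2, x3, x4, x5 ≥ 0.
The cheapest feasible vertex uses only calcium carbonate, chrome yellow; barium sulfate, phthalo blue, titanium dioxide are not used. There the red component and density contribution constraints are tight.
Optimal quantities: calcium carbonate = 2.292 kg, chrome yellow = 1.04 kg.
Objective = 0.35·2.292 + 3.94·1.04 = 4.8998.

£4.90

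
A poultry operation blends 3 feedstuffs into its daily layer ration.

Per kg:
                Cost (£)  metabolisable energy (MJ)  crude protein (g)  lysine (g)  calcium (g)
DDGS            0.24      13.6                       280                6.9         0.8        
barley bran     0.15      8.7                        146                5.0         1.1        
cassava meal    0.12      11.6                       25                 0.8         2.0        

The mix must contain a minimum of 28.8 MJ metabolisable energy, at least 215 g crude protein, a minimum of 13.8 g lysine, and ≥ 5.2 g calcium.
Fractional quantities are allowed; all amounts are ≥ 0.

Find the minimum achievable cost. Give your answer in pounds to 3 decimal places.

£0.528

This is a linear program. Let x1 = kg of DDGS, x2 = kg of barley bran, x3 = kg of cassava meal.
min 0.24x1 + 0.15x2 + 0.12x3 subject to:
  13.6x1 + 8.7x2 + 11.6x3 ≥ 28.8   (metabolisable energy)
  280x1 + 146x2 + 25x3 ≥ 215   (crude protein)
  6.9x1 + 5x2 + 0.8x3 ≥ 13.8   (lysine)
  0.8x1 + 1.1x2 + 2x3 ≥ 5.2   (calcium)
  x1, x2, x3 ≥ 0.
The optimal basis is {barley bran, cassava meal}; DDGS drops out. Binding constraints: lysine and calcium.
Optimal quantities: barley bran = 2.57 kg, cassava meal = 1.186 kg.
Hence cost = 0.15·2.57 + 0.12·1.186 = £0.52782.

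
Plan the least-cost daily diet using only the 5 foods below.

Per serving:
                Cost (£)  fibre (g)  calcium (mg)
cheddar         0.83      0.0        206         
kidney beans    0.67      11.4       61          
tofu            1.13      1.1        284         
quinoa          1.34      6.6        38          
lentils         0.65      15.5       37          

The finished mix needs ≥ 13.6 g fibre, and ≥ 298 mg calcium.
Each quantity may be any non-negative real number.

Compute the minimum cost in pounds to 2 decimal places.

£1.59

Let x1 = servings of cheddar, x2 = servings of kidney beans, x3 = servings of tofu, x4 = servings of quinoa, x5 = servings of lentils.
Minimise 0.83x1 + 0.67x2 + 1.13x3 + 1.34x4 + 0.65x5 with:
  11.4x2 + 1.1x3 + 6.6x4 + 15.5x5 ≥ 13.6   (fibre)
  206x1 + 61x2 + 284x3 + 38x4 + 37x5 ≥ 298   (calcium)
  x1, x2, x3, x4, x5 ≥ 0.
The optimal basis is {tofu, lentils}; cheddar, kidney beans, quinoa drop out. There the fibre and calcium constraints are tight.
Solving gives x3 = 0.9437, x5 = 0.8104.
Hence cost = 1.13·0.9437 + 0.65·0.8104 = £1.5931.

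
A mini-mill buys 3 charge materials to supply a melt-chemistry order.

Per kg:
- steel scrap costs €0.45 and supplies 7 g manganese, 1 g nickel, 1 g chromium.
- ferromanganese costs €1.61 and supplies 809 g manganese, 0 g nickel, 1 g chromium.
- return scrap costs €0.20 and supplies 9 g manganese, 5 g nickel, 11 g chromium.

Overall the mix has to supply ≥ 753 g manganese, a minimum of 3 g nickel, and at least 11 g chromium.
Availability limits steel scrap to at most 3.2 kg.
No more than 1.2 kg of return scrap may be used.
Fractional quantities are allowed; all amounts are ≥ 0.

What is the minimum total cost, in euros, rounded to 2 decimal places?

Let x1 = kg of steel scrap, x2 = kg of ferromanganese, x3 = kg of return scrap.
Minimize 0.45x1 + 1.61x2 + 0.2x3 subject to:
  7x1 + 809x2 + 9x3 ≥ 753   (manganese)
  1x1 + 5x3 ≥ 3   (nickel)
  1x1 + 1x2 + 11x3 ≥ 11   (chromium)
  x1 ≤ 3.2
  x3 ≤ 1.2
  x1, x2, x3 ≥ 0.
The optimal basis is {ferromanganese, return scrap}; steel scrap drops out. Binding constraints: manganese and chromium.
So ferromanganese = 0.9206 kg, return scrap = 0.9163 kg.
Hence cost = 1.61·0.9206 + 0.2·0.9163 = €1.6654.

€1.67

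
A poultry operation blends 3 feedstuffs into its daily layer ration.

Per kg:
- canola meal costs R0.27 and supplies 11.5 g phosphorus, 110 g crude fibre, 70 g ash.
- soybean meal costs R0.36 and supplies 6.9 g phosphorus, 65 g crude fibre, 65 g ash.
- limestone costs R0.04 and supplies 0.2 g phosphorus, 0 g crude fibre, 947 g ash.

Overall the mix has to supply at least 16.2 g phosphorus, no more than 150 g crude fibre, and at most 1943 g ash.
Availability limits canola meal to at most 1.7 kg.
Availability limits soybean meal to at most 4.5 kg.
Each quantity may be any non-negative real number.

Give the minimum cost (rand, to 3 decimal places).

R0.703

Treat it as an LP. Let x1 = kg of canola meal, x2 = kg of soybean meal, x3 = kg of limestone.
min 0.27x1 + 0.36x2 + 0.04x3 s.t.:
  11.5x1 + 6.9x2 + 0.2x3 ≥ 16.2   (phosphorus)
  110x1 + 65x2 ≤ 150   (crude fibre)
  70x1 + 65x2 + 947x3 ≤ 1943   (ash)
  x1 ≤ 1.7
  x2 ≤ 4.5
  x1, x2, x3 ≥ 0.
All 3 inputs are positive at the optimum. There the phosphorus, crude fibre, ash constraints are tight.
That vertex is x1 = 0.6039, x2 = 1.286, x3 = 1.919.
Hence cost = 0.27·0.6039 + 0.36·1.286 + 0.04·1.919 = R0.70277.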